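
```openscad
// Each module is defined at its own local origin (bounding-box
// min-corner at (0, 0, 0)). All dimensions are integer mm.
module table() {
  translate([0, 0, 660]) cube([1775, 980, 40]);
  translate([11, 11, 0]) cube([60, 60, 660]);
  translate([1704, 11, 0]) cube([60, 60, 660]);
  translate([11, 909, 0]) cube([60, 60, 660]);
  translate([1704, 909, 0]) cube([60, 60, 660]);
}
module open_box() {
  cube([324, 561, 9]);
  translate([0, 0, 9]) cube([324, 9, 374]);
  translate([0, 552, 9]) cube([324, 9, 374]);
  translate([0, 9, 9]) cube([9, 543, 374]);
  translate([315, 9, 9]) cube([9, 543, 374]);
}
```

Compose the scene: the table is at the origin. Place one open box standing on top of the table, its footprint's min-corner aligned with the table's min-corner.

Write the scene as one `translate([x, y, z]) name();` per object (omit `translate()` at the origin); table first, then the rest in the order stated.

table();
translate([0, 0, 700]) open_box();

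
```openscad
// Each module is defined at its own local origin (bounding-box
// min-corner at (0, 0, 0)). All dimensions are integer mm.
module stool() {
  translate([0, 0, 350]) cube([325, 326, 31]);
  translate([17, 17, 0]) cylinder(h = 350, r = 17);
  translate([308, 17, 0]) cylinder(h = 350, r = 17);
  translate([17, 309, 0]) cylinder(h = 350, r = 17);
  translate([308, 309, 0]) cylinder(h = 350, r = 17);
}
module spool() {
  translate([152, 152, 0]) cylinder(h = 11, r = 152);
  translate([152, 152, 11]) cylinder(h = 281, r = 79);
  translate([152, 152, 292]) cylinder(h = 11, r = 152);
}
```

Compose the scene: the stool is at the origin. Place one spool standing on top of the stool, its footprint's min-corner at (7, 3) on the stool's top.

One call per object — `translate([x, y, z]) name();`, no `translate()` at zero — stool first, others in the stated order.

stool();
translate([7, 3, 381]) spool();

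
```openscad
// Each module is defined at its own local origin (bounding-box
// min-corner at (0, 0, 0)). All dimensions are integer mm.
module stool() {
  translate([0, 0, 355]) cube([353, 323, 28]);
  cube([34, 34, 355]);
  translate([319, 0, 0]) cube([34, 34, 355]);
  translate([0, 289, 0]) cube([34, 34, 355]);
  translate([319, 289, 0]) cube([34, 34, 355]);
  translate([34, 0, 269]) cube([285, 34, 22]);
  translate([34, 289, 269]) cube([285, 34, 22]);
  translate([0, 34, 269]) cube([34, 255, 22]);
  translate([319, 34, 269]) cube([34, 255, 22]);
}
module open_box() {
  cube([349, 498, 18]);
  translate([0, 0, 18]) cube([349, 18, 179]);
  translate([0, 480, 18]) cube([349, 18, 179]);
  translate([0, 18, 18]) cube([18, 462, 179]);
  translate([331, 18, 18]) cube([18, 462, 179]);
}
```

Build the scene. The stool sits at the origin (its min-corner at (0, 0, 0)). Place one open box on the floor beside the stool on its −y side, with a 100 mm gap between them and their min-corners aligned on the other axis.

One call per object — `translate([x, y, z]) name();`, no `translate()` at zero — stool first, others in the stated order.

stool();
translate([0, -598, 0]) open_box();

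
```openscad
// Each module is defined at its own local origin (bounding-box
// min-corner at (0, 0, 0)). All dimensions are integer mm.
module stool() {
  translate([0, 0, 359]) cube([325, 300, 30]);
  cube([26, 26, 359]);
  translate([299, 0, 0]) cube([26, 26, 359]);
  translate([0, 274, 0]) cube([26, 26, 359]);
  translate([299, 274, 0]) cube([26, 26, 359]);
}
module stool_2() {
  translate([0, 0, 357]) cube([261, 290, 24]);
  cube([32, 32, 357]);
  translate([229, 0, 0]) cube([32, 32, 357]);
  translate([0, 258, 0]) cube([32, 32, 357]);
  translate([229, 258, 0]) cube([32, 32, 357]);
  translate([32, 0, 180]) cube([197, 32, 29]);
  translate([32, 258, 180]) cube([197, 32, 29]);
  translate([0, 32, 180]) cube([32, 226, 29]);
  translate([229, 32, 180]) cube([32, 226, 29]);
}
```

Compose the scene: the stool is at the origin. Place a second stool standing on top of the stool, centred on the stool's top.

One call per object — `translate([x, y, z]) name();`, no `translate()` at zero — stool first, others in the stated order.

stool();
translate([32, 5, 389]) stool_2();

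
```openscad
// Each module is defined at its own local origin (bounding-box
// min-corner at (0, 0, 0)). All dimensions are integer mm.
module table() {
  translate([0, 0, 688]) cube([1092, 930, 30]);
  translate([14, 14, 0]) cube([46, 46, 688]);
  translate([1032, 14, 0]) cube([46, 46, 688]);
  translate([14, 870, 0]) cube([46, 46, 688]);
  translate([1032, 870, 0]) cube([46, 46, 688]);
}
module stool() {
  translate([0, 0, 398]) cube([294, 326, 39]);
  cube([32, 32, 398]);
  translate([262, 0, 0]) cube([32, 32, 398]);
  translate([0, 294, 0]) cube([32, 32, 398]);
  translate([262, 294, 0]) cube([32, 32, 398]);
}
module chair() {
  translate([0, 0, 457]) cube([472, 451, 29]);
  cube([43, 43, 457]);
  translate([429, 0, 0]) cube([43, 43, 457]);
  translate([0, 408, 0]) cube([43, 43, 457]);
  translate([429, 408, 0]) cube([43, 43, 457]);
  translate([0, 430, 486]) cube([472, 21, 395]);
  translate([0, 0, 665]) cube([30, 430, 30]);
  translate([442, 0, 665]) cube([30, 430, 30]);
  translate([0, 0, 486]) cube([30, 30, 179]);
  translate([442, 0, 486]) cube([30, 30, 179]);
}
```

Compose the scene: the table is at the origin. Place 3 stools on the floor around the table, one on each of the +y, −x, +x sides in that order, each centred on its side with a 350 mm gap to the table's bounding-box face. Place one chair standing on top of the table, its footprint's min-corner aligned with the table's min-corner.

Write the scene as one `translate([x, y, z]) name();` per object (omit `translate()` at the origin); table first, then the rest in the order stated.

table();
translate([399, 1280, 0]) stool();
translate([-644, 302, 0]) stool();
translate([1442, 302, 0]) stool();
translate([0, 0, 718]) chair();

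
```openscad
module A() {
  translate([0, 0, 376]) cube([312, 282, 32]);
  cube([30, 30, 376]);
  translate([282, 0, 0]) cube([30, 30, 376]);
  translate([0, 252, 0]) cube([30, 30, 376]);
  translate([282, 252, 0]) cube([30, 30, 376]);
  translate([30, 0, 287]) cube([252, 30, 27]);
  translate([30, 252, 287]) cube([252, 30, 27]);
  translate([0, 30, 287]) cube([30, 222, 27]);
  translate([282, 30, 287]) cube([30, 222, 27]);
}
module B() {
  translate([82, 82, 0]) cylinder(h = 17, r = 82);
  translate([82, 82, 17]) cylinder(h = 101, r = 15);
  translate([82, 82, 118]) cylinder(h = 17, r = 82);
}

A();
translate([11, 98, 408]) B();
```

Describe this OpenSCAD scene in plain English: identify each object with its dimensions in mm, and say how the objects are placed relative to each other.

A is a simple wooden stool: a rectangular seat 312 mm (x) by 282 mm (y), 32 mm thick, top face at z = 408 mm, on four square legs, each 30×30 mm in cross-section. The legs rest on z = 0, each flush with a corner of the seat. Four stretchers, 30 mm wide and 27 mm tall, connect adjacent legs with their undersides at z = 287 mm, each running between the inner faces of the legs it joins and aligned with the legs' outer faces on the other axis.

B is a spool: two coaxial disc flanges of radius 82 mm and thickness 17 mm, joined by a core cylinder of radius 15 mm and height 101 mm. The lower flange rests on z = 0 and the three cylinders share a vertical axis.

The spool is on top of the stool.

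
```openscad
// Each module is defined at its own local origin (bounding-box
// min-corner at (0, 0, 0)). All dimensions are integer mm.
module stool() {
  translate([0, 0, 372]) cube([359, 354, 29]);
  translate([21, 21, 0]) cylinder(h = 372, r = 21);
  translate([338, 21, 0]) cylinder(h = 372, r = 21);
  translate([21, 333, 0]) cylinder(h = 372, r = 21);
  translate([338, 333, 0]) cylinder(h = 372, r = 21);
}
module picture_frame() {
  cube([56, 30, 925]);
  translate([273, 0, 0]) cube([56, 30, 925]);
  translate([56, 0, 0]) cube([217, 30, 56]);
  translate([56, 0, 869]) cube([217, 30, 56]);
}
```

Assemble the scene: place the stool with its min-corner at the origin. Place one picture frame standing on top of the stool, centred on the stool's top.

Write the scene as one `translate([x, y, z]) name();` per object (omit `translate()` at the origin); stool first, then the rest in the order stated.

stool();
translate([15, 162, 401]) picture_frame();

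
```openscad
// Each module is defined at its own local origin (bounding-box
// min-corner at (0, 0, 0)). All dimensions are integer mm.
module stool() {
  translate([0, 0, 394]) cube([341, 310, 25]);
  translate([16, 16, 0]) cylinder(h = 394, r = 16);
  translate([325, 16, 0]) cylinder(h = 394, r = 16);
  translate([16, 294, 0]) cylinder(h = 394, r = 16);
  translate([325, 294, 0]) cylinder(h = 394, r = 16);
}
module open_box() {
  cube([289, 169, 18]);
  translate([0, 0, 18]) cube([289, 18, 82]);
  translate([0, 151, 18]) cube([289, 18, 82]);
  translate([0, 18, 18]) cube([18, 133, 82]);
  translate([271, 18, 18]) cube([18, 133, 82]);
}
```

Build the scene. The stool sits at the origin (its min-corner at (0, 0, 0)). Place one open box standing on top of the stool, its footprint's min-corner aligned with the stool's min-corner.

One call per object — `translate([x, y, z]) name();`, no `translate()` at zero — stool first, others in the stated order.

stool();
translate([0, 0, 419]) open_box();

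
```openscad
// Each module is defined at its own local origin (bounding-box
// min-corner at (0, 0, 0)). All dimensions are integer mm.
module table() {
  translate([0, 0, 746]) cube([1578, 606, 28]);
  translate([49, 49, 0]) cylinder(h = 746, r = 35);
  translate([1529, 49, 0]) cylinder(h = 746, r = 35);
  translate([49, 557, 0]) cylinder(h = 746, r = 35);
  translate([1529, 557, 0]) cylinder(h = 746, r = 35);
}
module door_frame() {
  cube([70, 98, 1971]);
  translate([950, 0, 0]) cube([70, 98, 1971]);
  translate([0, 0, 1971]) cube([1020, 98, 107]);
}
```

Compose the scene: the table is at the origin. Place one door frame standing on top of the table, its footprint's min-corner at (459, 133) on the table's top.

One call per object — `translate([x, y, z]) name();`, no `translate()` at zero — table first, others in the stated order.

table();
translate([459, 133, 774]) door_frame();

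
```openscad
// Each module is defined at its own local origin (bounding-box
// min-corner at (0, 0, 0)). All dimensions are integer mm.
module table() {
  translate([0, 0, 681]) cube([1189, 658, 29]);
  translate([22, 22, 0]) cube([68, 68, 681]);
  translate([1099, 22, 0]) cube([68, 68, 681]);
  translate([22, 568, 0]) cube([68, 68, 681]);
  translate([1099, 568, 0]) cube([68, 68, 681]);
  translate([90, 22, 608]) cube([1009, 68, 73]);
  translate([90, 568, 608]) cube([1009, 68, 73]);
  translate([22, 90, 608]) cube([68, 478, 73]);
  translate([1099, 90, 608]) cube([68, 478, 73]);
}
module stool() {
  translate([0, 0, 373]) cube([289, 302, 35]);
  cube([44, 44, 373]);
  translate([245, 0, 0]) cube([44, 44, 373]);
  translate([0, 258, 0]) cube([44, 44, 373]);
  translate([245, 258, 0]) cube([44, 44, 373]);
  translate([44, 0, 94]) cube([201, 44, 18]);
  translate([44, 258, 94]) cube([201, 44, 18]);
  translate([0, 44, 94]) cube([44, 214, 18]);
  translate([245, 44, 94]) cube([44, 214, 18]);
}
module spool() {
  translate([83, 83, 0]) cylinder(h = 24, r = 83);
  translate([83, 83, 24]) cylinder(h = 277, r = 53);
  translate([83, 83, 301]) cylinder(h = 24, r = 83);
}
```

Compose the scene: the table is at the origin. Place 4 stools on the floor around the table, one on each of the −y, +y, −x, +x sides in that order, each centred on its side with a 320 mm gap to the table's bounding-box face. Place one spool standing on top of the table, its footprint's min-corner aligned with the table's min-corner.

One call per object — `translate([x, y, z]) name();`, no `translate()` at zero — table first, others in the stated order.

table();
translate([450, -622, 0]) stool();
translate([450, 978, 0]) stool();
translate([-609, 178, 0]) stool();
translate([1509, 178, 0]) stool();
translate([0, 0, 710]) spool();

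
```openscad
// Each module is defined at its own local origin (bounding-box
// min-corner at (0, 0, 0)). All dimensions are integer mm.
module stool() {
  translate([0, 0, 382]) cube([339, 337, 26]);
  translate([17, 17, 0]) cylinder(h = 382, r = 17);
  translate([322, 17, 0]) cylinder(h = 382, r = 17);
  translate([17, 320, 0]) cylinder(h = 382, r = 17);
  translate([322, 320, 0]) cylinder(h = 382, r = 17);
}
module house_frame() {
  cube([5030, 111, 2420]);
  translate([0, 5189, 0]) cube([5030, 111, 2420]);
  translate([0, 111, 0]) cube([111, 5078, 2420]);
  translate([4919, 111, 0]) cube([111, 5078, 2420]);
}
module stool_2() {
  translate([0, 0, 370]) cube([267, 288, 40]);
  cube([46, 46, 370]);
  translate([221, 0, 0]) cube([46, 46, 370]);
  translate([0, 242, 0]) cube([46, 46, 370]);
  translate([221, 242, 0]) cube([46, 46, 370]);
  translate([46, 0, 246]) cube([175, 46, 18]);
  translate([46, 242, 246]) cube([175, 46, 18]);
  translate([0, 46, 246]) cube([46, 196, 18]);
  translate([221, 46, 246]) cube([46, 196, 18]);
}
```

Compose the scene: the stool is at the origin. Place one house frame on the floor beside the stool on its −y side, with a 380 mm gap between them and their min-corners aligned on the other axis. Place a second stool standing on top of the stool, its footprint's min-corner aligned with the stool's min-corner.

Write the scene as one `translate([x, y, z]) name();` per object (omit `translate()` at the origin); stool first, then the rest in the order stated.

stool();
translate([0, -5680, 0]) house_frame();
translate([0, 0, 408]) stool_2();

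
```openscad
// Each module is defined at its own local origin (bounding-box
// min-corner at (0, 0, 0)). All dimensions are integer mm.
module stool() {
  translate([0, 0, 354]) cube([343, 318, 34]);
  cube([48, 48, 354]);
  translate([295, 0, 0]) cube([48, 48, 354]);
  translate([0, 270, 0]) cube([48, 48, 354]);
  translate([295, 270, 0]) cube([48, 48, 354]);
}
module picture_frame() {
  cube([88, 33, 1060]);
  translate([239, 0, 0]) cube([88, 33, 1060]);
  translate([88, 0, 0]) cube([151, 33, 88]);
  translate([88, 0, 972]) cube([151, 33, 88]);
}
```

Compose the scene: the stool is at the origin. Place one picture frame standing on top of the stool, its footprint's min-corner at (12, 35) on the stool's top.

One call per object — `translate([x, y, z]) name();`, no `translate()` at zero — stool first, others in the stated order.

stool();
translate([12, 35, 388]) picture_frame();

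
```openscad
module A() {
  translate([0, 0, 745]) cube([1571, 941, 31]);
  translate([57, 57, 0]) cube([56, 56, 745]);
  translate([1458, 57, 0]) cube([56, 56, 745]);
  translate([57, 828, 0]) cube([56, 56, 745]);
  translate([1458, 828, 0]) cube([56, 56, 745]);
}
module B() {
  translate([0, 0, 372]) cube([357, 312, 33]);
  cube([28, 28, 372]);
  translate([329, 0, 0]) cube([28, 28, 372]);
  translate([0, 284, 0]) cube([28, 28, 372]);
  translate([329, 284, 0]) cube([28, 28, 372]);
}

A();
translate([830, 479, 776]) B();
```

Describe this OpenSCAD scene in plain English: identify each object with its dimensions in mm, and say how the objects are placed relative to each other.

A is a rectangular dining table. The top is 1571×941×31 mm with its upper surface at z = 776 mm. It stands on four 56×56 mm square legs, each inset 57 mm from the nearest pair of top edges, running from the floor to the underside of the top.

B is a simple wooden stool: a rectangular seat 357 mm (x) by 312 mm (y), 33 mm thick, top face at z = 405 mm, on four square legs, each 28×28 mm in cross-section. The legs rest on z = 0, each flush with a corner of the seat.

The stool is on top of the table.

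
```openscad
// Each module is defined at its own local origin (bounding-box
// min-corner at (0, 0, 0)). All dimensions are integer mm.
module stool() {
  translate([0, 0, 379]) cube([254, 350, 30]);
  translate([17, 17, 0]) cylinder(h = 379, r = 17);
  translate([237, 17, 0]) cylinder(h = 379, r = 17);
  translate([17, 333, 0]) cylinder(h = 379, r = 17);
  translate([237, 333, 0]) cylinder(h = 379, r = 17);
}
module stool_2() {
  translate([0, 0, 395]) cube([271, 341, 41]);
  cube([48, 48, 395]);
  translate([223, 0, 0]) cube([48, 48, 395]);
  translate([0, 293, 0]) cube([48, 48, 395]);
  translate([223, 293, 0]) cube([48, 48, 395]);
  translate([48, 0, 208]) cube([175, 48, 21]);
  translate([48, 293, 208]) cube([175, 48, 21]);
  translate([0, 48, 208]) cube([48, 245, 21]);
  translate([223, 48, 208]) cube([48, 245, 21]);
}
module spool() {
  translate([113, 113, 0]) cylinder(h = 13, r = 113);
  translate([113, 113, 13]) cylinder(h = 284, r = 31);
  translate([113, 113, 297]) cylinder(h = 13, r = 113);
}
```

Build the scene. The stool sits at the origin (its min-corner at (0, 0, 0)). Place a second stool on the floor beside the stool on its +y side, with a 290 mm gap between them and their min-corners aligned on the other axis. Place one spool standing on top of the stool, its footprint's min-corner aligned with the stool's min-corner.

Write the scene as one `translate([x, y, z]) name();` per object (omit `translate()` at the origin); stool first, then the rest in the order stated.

stool();
translate([0, 640, 0]) stool_2();
translate([0, 0, 409]) spool();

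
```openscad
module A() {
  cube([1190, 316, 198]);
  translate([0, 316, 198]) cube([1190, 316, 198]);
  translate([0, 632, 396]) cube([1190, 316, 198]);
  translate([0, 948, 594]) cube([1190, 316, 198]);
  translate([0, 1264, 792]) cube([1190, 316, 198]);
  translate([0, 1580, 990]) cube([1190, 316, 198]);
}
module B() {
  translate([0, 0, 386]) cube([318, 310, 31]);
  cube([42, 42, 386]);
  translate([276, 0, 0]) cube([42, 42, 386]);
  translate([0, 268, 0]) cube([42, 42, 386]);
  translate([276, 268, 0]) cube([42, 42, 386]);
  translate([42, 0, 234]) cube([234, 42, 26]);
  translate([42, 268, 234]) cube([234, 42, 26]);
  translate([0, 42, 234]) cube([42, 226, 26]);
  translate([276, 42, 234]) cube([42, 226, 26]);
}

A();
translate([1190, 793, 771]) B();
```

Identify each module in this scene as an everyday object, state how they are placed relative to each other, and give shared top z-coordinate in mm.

Both tops at z = 1188 mm.

A is a staircase. B is a stool. The stool is beside the staircase with their tops flush at z = 1188. The shared top z-coordinate is 1188 mm.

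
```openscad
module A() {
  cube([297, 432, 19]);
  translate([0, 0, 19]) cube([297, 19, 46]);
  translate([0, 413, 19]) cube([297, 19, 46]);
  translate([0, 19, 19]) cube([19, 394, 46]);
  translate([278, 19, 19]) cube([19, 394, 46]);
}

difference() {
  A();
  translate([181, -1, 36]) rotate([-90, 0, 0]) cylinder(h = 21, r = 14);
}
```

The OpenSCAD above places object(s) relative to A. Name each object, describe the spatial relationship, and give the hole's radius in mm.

A is an open box. The open box has a circular hole through its front wall. The hole's radius is 14 mm.

The subtracted cylinder has r = 14 mm.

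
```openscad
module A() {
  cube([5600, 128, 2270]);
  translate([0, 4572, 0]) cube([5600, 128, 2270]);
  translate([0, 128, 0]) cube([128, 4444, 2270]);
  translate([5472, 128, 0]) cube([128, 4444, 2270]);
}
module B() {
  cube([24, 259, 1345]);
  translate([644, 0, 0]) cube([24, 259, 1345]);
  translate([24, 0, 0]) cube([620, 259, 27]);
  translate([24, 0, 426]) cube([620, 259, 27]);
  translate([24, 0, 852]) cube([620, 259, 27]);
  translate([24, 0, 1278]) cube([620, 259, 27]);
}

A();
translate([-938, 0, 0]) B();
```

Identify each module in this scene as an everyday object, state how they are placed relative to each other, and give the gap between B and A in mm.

The bookshelf's nearest face is 270 mm from the house frame's −x face.

A is a house frame. B is a bookshelf. The bookshelf is on the floor beside the house frame on its −x side. The gap between the bookshelf and the house frame is 270 mm.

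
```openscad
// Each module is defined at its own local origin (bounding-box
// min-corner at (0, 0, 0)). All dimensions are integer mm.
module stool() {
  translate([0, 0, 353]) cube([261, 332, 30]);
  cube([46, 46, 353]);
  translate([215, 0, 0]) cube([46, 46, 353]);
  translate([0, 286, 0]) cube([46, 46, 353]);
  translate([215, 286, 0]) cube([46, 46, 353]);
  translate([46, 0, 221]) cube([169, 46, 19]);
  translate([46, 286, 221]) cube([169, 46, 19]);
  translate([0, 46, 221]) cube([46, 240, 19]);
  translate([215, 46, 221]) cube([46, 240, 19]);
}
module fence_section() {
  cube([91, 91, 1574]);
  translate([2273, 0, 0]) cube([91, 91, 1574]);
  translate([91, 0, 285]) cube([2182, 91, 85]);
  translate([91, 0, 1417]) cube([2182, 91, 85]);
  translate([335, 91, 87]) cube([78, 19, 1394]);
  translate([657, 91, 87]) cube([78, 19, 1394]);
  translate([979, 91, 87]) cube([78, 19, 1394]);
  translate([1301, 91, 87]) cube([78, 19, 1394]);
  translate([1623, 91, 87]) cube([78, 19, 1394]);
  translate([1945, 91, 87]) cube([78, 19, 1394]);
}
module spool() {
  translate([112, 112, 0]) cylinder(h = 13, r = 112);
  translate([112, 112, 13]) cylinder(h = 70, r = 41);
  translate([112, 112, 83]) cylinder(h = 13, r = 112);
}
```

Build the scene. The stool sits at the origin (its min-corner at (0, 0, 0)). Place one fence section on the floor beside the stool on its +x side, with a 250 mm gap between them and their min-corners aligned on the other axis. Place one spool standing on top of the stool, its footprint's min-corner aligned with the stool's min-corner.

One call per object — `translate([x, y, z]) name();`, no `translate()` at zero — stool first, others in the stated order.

stool();
translate([511, 0, 0]) fence_section();
translate([0, 0, 383]) spool();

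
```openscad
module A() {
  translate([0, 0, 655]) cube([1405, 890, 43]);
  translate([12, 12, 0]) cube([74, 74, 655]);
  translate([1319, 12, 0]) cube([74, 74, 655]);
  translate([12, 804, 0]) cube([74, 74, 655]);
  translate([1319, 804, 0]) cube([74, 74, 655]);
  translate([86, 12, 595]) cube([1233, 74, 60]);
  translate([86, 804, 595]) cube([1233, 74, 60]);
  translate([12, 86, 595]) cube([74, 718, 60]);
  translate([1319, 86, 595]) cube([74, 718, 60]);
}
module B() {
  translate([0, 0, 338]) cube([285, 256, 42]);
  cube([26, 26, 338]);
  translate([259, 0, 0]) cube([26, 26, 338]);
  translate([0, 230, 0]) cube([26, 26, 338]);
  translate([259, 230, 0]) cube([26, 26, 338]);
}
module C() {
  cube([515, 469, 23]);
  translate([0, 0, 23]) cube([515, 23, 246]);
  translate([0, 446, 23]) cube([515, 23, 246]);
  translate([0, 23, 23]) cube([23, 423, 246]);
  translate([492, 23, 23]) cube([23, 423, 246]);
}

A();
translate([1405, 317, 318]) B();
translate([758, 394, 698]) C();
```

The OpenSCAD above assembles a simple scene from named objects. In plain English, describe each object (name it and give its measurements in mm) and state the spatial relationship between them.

A is a rectangular dining table. The top is 1405×890×43 mm with its upper surface at z = 698 mm. It stands on four 74×74 mm square legs, each inset 12 mm from the nearest pair of top edges, running from the floor to the underside of the top. Four apron rails, 74 mm thick and 60 mm tall, run between adjacent legs with their top edges flush with the underside of the top and their outer faces flush with the legs' outer faces.

B is a four-legged stool. The seat is a 285×256×42 mm slab whose top surface is at z = 380 mm; four square legs, each 26×26 mm in cross-section, run from the floor (z = 0) to the underside of the seat, each flush with a corner of the seat.

C is an open storage box with external size 515×469×269 mm and wall thickness 23 mm (the base is also 23 mm thick). The base covers the whole footprint; the four walls stand on the base, with the y-facing walls full-width and the x-facing walls fitting between their inner faces.

The stool is beside the table with their tops flush at z = 698. The open box is on top of the table.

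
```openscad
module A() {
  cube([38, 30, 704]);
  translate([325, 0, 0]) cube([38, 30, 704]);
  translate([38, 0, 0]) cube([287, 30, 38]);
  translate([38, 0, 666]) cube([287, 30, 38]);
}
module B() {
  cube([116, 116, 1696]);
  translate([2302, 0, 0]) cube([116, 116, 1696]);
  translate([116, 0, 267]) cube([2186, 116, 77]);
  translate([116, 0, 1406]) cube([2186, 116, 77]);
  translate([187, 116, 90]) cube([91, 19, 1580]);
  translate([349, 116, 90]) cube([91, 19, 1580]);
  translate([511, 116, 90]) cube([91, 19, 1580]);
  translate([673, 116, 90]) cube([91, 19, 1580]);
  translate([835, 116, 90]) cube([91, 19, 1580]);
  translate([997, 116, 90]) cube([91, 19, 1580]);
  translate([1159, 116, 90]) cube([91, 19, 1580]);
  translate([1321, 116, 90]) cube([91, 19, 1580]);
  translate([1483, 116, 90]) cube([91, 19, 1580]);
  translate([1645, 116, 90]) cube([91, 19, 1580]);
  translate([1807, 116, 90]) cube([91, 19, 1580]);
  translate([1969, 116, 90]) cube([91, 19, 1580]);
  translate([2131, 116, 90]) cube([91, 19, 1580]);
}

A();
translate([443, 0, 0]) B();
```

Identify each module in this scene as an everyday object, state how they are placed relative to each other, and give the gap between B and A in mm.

A is a picture frame. B is a fence section. The fence section is on the floor beside the picture frame on its +x side. The gap between the fence section and the picture frame is 80 mm.

The fence section's nearest face is 80 mm from the picture frame's +x face.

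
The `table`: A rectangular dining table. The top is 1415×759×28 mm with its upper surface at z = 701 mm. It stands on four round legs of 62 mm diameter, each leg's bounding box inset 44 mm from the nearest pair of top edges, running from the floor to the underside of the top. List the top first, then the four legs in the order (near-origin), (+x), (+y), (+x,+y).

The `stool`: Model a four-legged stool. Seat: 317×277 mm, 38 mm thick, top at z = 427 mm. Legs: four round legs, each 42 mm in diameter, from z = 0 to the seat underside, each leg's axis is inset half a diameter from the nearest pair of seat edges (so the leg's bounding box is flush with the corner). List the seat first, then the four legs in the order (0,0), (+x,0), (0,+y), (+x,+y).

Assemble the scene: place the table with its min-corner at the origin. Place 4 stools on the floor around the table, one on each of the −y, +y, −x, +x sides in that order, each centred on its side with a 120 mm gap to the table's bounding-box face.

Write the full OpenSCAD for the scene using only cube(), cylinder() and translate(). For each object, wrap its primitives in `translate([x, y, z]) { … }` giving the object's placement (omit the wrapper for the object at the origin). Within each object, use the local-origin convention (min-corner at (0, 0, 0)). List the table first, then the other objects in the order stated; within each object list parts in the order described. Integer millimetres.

translate([0, 0, 673]) cube([1415, 759, 28]);
translate([75, 75, 0]) cylinder(h = 673, r = 31);
translate([1340, 75, 0]) cylinder(h = 673, r = 31);
translate([75, 684, 0]) cylinder(h = 673, r = 31);
translate([1340, 684, 0]) cylinder(h = 673, r = 31);
translate([549, -397, 0]) {
  translate([0, 0, 389]) cube([317, 277, 38]);
  translate([21, 21, 0]) cylinder(h = 389, r = 21);
  translate([296, 21, 0]) cylinder(h = 389, r = 21);
  translate([21, 256, 0]) cylinder(h = 389, r = 21);
  translate([296, 256, 0]) cylinder(h = 389, r = 21);
}
translate([549, 879, 0]) {
  translate([0, 0, 389]) cube([317, 277, 38]);
  translate([21, 21, 0]) cylinder(h = 389, r = 21);
  translate([296, 21, 0]) cylinder(h = 389, r = 21);
  translate([21, 256, 0]) cylinder(h = 389, r = 21);
  translate([296, 256, 0]) cylinder(h = 389, r = 21);
}
translate([-437, 241, 0]) {
  translate([0, 0, 389]) cube([317, 277, 38]);
  translate([21, 21, 0]) cylinder(h = 389, r = 21);
  translate([296, 21, 0]) cylinder(h = 389, r = 21);
  translate([21, 256, 0]) cylinder(h = 389, r = 21);
  translate([296, 256, 0]) cylinder(h = 389, r = 21);
}
translate([1535, 241, 0]) {
  translate([0, 0, 389]) cube([317, 277, 38]);
  translate([21, 21, 0]) cylinder(h = 389, r = 21);
  translate([296, 21, 0]) cylinder(h = 389, r = 21);
  translate([21, 256, 0]) cylinder(h = 389, r = 21);
  translate([296, 256, 0]) cylinder(h = 389, r = 21);
}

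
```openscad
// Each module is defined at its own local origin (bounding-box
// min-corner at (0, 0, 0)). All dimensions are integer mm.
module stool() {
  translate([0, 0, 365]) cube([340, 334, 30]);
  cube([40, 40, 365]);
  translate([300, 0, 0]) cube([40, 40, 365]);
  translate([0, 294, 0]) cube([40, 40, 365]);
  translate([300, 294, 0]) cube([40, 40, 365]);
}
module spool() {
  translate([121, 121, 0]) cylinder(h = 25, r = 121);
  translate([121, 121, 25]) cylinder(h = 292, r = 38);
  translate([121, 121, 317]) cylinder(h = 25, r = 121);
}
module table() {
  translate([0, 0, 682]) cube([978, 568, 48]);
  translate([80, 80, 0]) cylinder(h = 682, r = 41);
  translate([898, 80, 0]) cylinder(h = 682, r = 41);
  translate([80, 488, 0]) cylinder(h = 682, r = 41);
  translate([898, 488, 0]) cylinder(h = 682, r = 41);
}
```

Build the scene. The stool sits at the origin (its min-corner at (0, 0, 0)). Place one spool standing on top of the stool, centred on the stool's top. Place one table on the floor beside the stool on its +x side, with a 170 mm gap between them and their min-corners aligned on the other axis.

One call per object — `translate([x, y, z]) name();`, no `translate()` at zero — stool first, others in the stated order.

stool();
translate([49, 46, 395]) spool();
translate([510, 0, 0]) table();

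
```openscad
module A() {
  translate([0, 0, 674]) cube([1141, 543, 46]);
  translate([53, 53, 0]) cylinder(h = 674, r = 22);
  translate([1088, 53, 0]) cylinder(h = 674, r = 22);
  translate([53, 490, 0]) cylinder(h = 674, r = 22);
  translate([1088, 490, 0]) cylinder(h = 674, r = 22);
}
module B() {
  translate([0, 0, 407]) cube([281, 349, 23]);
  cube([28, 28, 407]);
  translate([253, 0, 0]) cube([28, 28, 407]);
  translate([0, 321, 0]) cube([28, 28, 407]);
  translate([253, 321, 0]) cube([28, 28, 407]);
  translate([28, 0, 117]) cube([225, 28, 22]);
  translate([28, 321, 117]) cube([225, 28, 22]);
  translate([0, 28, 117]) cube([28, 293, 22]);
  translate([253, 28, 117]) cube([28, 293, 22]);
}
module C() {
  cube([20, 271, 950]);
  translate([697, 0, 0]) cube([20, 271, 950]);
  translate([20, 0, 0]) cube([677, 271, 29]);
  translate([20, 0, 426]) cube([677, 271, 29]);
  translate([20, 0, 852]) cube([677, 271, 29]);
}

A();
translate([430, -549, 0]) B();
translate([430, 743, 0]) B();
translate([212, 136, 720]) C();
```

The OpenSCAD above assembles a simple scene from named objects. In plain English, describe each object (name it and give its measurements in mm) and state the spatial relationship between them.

A is a table: top 1141 mm (x) × 543 mm (y), 46 mm thick, upper face at z = 720 mm, on four round legs of 44 mm diameter, each leg's bounding box inset 31 mm from the nearest pair of top edges, running from z = 0 to the bottom of the top.

B is a four-legged stool. The seat is 281×349 mm, 23 mm thick, top at z = 430 mm. It stands on four square legs, each 28×28 mm in cross-section, from z = 0 to the seat underside, each flush with a corner of the seat. Four stretchers, 28 mm wide and 22 mm tall, connect adjacent legs with their undersides at z = 117 mm, each running between the inner faces of the legs it joins and aligned with the legs' outer faces on the other axis.

C is an open bookshelf. Two side panels, each 20 mm thick, 271 mm deep and 950 mm tall, stand 717 mm apart (outside-to-outside). Between them sit 3 shelves, each 29 mm thick and 271 mm deep, spanning the full gap between the sides. The bottom shelf rests on the floor (its underside at z = 0) and the clear gap between one shelf's top and the next shelf's underside is 397 mm.

Two stools sit around the table at the −y, +y sides. The bookshelf is on top of the table, centred.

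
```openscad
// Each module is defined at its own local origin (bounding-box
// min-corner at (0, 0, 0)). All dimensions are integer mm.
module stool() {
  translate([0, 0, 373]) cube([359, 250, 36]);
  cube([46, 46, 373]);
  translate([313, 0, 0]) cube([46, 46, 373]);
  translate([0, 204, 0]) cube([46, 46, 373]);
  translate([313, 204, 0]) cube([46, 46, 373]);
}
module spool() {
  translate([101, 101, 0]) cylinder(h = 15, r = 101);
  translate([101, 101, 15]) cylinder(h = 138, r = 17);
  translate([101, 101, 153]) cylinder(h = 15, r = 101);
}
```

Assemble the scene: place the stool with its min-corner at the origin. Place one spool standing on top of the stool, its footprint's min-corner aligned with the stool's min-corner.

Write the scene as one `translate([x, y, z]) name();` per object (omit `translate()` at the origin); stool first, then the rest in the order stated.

stool();
translate([0, 0, 409]) spool();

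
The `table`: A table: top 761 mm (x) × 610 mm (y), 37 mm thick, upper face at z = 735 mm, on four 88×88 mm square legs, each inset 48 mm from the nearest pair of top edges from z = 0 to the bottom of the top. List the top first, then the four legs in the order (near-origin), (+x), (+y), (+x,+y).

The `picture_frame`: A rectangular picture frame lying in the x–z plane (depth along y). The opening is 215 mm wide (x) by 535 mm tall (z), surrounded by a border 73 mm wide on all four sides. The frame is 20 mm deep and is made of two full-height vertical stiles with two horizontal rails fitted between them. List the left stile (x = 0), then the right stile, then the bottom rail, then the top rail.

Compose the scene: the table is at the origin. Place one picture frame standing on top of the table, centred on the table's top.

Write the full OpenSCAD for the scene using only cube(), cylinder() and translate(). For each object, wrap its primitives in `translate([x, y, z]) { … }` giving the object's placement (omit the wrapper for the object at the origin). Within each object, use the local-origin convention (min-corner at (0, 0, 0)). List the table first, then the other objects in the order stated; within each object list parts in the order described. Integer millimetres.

translate([0, 0, 698]) cube([761, 610, 37]);
translate([48, 48, 0]) cube([88, 88, 698]);
translate([625, 48, 0]) cube([88, 88, 698]);
translate([48, 474, 0]) cube([88, 88, 698]);
translate([625, 474, 0]) cube([88, 88, 698]);
translate([200, 295, 735]) {
  cube([73, 20, 681]);
  translate([288, 0, 0]) cube([73, 20, 681]);
  translate([73, 0, 0]) cube([215, 20, 73]);
  translate([73, 0, 608]) cube([215, 20, 73]);
}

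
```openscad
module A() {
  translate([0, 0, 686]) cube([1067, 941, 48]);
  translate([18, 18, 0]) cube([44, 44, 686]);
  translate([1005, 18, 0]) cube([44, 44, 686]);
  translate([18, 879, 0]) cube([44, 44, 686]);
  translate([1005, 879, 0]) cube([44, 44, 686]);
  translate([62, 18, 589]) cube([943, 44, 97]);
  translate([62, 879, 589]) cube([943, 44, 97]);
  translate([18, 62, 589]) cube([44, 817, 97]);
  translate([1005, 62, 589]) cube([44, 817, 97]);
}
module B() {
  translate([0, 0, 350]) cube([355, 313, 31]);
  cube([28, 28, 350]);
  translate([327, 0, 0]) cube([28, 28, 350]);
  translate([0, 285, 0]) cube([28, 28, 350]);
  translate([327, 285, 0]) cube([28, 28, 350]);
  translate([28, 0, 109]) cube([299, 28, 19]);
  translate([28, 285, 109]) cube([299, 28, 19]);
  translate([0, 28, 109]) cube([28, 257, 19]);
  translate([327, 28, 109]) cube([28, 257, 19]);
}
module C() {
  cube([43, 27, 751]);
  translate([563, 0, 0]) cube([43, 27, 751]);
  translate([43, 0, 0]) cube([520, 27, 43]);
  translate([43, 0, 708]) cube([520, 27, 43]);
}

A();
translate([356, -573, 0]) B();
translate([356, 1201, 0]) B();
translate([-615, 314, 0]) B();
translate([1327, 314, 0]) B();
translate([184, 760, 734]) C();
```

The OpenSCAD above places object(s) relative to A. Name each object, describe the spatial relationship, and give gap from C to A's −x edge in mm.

The picture frame's min-x is at 184; the table's min-x is 0; gap = 184 mm.

A is a table. B is a stool. C is a picture frame. Four stools sit around the table at the −y, +y, −x, +x sides. The picture frame is on top of the table. The gap from the picture frame to the table's −x edge is 184 mm.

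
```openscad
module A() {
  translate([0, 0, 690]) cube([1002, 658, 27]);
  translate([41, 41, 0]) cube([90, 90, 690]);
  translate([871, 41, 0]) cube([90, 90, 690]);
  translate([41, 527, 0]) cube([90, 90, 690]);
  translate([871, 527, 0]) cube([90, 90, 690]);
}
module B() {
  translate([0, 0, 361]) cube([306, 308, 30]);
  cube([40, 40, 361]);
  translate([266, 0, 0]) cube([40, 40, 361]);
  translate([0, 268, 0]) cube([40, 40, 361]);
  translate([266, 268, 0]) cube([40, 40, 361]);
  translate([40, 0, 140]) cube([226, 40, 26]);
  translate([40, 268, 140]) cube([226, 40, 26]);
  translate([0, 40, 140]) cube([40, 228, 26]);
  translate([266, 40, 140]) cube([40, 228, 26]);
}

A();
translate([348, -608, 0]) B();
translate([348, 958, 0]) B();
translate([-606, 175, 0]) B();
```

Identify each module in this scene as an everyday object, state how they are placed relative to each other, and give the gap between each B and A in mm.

A is a table. B is a stool. Three stools sit around the table at the −y, +y, −x sides. The gap between each stool and the table is 300 mm.

Each stool's nearest face is 300 mm from the table's bounding box.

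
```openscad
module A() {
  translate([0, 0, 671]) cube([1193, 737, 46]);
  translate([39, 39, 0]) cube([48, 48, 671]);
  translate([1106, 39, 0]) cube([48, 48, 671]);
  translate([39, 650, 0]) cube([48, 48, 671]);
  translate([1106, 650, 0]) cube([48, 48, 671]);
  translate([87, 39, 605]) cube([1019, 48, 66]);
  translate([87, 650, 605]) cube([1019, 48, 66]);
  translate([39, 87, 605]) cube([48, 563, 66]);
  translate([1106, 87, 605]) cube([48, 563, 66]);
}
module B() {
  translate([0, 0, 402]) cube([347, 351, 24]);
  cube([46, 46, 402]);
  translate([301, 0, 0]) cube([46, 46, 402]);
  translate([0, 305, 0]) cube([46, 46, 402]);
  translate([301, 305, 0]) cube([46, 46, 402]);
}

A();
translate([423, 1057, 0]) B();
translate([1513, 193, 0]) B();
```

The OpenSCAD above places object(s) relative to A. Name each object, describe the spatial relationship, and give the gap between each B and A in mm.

A is a table. B is a stool. Two stools sit around the table at the +y, +x sides. The gap between each stool and the table is 320 mm.

Each stool's nearest face is 320 mm from the table's bounding box.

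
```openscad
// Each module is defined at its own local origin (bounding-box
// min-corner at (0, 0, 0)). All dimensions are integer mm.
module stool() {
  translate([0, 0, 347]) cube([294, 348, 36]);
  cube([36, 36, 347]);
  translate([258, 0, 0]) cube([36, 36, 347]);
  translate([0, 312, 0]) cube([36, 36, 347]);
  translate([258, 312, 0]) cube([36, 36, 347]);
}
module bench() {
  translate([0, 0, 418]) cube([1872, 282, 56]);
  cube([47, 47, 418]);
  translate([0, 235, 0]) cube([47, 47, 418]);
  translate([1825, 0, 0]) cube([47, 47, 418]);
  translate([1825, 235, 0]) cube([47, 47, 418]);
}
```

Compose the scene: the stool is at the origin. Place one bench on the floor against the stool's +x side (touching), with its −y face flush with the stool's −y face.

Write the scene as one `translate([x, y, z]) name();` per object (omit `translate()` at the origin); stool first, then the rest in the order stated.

stool();
translate([294, 0, 0]) bench();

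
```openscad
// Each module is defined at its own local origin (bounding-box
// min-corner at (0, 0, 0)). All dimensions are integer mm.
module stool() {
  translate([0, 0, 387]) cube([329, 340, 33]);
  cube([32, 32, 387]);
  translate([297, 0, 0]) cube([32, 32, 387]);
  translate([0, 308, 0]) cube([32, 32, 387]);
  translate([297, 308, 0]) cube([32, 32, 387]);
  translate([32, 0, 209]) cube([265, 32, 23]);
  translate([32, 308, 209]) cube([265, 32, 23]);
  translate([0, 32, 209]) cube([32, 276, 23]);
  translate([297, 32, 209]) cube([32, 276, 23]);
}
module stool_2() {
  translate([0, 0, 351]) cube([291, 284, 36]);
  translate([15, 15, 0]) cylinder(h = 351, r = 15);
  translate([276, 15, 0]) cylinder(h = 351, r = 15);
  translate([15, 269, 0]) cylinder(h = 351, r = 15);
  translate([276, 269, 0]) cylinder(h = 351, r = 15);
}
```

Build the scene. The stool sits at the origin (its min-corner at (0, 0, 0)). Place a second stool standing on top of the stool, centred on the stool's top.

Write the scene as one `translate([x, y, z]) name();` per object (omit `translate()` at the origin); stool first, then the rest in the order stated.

stool();
translate([19, 28, 420]) stool_2();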